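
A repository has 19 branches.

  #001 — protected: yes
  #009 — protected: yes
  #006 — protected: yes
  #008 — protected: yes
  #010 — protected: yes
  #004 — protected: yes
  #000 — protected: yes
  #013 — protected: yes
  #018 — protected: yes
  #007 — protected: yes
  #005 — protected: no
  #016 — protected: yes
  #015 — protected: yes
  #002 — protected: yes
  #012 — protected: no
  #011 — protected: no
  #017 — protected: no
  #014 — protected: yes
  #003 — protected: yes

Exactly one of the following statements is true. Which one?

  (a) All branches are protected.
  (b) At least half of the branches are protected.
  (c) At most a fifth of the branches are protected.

|A| = 19, |A ∩ B| = 15, |A ∖ B| = 4.
(a) requires A ⊆ B, i.e. every element of A is in B (|A ∖ B| = 0): false.
(b) requires |A ∩ B| ≥ |A ∖ B|: true.
(c) requires |A ∩ B| / |A| ≤ 1/5: false.

(b)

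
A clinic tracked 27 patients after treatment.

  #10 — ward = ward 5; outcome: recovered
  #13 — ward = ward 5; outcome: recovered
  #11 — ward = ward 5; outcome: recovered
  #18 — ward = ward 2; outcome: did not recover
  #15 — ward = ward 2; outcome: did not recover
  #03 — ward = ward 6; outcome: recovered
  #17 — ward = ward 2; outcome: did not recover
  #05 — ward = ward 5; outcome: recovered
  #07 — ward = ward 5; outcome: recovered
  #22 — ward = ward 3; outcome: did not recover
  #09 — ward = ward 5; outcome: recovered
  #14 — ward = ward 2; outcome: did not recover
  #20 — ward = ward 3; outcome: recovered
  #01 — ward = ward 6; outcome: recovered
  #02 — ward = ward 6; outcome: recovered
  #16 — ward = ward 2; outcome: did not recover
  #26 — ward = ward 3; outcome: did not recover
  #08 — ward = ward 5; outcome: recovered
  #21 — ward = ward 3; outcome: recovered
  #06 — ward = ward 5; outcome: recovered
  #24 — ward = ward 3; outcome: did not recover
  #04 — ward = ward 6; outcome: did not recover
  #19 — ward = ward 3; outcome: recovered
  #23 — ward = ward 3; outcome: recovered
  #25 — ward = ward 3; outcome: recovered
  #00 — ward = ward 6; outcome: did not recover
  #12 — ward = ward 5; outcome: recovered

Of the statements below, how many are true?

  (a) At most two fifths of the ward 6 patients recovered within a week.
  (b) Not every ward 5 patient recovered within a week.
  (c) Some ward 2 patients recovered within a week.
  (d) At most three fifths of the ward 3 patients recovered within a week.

(a) ward 6: |A| = 5, |A ∩ B| = 3; needs |A ∩ B| / |A| ≤ 2/5 — false.
(b) ward 5: |A| = 9, |A ∩ B| = 9; needs A ⊄ B (|A ∖ B| ≥ 1) — false.
(c) ward 2: |A| = 5, |A ∩ B| = 0; needs A ∩ B ≠ ∅ (|A ∩ B| ≥ 1) — false.
(d) ward 3: |A| = 8, |A ∩ B| = 5; needs |A ∩ B| / |A| ≤ 3/5 — false.

0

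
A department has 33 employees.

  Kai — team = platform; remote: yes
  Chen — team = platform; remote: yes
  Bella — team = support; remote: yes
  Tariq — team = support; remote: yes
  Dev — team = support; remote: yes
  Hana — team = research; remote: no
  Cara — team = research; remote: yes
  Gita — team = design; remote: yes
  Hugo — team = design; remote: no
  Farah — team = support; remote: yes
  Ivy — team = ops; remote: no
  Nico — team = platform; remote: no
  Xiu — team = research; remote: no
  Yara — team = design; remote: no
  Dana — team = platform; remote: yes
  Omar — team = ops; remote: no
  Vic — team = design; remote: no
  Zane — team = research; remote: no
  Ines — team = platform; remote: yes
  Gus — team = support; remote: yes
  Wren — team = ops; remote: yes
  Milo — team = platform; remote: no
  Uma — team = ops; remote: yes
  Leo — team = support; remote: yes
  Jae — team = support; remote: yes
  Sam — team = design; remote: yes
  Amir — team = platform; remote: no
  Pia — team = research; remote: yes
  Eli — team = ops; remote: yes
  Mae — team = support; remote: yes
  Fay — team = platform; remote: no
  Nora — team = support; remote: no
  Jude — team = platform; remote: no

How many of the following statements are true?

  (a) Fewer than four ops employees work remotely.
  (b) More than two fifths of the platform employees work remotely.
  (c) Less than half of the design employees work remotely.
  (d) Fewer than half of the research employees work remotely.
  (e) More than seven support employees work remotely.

(a) ops: |A| = 5, |A ∩ B| = 3; needs |A ∩ B| < 4 — true.
(b) platform: |A| = 9, |A ∩ B| = 4; needs |A ∩ B| / |A| > 2/5 — true.
(c) design: |A| = 5, |A ∩ B| = 2; needs |A ∩ B| < |A ∖ B| — true.
(d) research: |A| = 5, |A ∩ B| = 2; needs |A ∩ B| < |A ∖ B| — true.
(e) support: |A| = 9, |A ∩ B| = 8; needs |A ∩ B| > 7 — true.

5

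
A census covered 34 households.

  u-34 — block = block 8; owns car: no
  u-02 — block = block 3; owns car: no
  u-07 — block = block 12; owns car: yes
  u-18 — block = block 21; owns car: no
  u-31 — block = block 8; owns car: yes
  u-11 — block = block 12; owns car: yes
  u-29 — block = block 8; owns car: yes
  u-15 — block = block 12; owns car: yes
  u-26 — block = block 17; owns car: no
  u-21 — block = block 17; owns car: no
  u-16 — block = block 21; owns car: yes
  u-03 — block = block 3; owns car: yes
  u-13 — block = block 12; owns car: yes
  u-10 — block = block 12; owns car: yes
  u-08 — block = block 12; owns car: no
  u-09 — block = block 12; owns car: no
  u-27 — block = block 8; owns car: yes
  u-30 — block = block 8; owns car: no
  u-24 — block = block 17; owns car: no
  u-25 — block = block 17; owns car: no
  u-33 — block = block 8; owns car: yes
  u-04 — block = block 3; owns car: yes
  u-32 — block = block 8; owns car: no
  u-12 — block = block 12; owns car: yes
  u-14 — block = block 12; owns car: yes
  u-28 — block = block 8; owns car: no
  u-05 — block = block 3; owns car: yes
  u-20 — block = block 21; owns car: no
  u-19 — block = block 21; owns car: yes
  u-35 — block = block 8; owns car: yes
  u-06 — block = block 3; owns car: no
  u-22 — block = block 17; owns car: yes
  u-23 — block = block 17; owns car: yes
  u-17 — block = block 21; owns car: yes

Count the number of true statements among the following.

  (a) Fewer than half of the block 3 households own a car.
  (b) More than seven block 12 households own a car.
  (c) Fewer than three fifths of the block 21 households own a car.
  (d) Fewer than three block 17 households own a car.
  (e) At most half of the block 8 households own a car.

(a) block 3: |A| = 5, |A ∩ B| = 3; needs |A ∩ B| < |A ∖ B| — false.
(b) block 12: |A| = 9, |A ∩ B| = 7; needs |A ∩ B| > 7 — false.
(c) block 21: |A| = 5, |A ∩ B| = 3; needs |A ∩ B| / |A| < 3/5 — false.
(d) block 17: |A| = 6, |A ∩ B| = 2; needs |A ∩ B| < 3 — true.
(e) block 8: |A| = 9, |A ∩ B| = 5; needs |A ∩ B| ≤ |A ∖ B| — false.

1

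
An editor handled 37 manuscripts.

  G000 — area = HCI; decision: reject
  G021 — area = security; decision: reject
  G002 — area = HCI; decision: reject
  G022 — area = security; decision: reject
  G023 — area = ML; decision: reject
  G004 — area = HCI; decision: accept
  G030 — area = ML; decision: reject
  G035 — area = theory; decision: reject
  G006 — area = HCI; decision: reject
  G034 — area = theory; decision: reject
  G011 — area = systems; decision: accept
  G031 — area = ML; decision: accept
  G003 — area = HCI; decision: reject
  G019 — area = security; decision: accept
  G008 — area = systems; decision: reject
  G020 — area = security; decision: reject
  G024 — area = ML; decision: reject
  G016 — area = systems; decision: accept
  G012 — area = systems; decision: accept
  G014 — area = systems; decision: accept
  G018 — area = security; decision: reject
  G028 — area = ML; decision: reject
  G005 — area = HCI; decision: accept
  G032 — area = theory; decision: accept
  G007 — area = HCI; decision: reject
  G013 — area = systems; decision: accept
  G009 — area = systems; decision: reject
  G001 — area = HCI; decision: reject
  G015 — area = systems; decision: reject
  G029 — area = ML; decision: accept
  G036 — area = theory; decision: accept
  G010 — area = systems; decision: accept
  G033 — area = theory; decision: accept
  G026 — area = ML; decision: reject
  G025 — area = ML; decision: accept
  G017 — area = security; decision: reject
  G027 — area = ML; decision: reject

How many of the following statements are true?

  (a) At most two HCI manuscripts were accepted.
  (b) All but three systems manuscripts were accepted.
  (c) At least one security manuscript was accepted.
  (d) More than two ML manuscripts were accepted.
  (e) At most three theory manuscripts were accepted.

5

(a) HCI: |A| = 8, |A ∩ B| = 2; needs |A ∩ B| ≤ 2 — true.
(b) systems: |A| = 9, |A ∩ B| = 6; needs |A ∖ B| = 3 — true.
(c) security: |A| = 6, |A ∩ B| = 1; needs A ∩ B ≠ ∅ (|A ∩ B| ≥ 1) — true.
(d) ML: |A| = 9, |A ∩ B| = 3; needs |A ∩ B| > 2 — true.
(e) theory: |A| = 5, |A ∩ B| = 3; needs |A ∩ B| ≤ 3 — true.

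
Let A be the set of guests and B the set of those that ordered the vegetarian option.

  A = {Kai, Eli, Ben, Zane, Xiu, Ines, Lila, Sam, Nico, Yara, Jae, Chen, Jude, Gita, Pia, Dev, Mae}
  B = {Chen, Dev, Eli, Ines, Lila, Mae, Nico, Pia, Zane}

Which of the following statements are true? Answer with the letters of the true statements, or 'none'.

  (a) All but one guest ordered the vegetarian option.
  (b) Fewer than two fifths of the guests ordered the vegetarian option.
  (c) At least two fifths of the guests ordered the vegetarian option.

|A| = 17, |A ∩ B| = 9, |A ∖ B| = 8.
(a) |A ∖ B| = 1: fails.
(b) |A ∩ B| / |A| < 2/5: fails.
(c) |A ∩ B| / |A| ≥ 2/5: holds.

(c)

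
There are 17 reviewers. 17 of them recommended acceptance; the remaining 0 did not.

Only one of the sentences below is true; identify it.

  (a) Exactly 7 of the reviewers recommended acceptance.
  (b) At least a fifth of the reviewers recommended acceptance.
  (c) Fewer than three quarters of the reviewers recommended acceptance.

(b)

|A| = 17, |A ∩ B| = 17, |A ∖ B| = 0.
(a) requires |A ∩ B| = 7: false.
(b) requires |A ∩ B| / |A| ≥ 1/5: true.
(c) requires |A ∩ B| / |A| < 3/4: false.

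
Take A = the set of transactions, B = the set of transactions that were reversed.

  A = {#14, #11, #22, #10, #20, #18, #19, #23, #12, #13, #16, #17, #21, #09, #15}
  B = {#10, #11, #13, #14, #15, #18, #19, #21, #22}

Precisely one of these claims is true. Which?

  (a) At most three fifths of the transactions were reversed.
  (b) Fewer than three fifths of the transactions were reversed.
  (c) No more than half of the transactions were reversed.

|A| = 15, |A ∩ B| = 9, |A ∖ B| = 6.
(a) requires |A ∩ B| / |A| ≤ 3/5: true.
(b) requires |A ∩ B| / |A| < 3/5: false.
(c) requires |A ∩ B| ≤ |A ∖ B|: false.

(a)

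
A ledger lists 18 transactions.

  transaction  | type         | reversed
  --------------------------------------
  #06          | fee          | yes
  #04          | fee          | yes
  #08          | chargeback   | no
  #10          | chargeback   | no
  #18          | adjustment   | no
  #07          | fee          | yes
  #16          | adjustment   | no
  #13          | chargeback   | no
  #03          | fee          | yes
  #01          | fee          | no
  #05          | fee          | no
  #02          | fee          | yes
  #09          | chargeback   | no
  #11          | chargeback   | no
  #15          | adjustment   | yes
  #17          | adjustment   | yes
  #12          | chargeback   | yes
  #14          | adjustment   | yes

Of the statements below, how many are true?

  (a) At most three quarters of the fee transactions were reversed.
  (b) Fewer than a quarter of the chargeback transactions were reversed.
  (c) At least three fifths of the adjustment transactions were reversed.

(a) fee: |A| = 7, |A ∩ B| = 5; needs |A ∩ B| / |A| ≤ 3/4 — true.
(b) chargeback: |A| = 6, |A ∩ B| = 1; needs |A ∩ B| / |A| < 1/4 — true.
(c) adjustment: |A| = 5, |A ∩ B| = 3; needs |A ∩ B| / |A| ≥ 3/5 — true.

3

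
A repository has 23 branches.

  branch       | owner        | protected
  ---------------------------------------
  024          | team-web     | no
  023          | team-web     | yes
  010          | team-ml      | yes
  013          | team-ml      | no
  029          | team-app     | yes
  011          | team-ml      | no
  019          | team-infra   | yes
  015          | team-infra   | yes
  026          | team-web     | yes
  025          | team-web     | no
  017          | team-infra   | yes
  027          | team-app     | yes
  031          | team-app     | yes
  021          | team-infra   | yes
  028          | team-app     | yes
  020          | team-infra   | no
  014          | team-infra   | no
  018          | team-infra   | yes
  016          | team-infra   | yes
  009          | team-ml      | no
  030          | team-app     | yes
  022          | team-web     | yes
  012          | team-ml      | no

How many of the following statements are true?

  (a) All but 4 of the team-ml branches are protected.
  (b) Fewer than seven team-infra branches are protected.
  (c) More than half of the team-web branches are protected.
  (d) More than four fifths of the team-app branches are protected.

4

(a) team-ml: |A| = 5, |A ∩ B| = 1; needs |A ∖ B| = 4 — true.
(b) team-infra: |A| = 8, |A ∩ B| = 6; needs |A ∩ B| < 7 — true.
(c) team-web: |A| = 5, |A ∩ B| = 3; needs |A ∩ B| > |A ∖ B| — true.
(d) team-app: |A| = 5, |A ∩ B| = 5; needs |A ∩ B| / |A| > 4/5 — true.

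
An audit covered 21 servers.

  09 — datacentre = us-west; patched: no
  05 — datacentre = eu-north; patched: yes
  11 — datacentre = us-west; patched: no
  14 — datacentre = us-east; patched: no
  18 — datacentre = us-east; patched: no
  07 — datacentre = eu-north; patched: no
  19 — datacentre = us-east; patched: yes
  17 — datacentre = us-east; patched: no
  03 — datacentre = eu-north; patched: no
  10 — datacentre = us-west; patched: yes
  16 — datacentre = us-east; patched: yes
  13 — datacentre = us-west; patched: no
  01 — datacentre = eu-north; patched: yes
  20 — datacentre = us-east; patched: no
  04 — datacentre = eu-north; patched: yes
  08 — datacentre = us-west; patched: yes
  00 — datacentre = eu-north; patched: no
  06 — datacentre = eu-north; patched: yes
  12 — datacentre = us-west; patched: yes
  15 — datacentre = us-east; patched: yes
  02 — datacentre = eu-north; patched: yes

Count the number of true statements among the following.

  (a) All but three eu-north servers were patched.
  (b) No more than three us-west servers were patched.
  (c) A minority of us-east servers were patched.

3

(a) eu-north: |A| = 8, |A ∩ B| = 5; needs |A ∖ B| = 3 — true.
(b) us-west: |A| = 6, |A ∩ B| = 3; needs |A ∩ B| ≤ 3 — true.
(c) us-east: |A| = 7, |A ∩ B| = 3; needs |A ∩ B| < |A ∖ B| — true.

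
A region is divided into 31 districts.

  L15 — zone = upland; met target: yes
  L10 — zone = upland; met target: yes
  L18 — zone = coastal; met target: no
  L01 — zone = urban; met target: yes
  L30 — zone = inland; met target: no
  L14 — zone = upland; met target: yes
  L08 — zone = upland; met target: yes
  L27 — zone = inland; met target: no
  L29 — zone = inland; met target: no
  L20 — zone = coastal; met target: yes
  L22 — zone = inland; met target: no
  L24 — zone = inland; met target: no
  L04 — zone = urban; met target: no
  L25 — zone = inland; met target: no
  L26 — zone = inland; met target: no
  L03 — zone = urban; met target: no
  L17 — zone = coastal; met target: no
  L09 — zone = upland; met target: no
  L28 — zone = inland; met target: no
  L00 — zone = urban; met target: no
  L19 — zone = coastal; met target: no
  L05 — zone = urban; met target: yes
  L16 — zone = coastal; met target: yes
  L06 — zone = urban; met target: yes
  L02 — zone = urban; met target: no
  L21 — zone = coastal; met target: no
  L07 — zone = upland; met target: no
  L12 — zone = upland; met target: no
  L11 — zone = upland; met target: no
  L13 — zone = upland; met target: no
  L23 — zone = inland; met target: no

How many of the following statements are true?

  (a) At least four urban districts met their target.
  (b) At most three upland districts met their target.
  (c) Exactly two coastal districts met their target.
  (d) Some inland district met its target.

1

(a) urban: |A| = 7, |A ∩ B| = 3; needs |A ∩ B| ≥ 4 — false.
(b) upland: |A| = 9, |A ∩ B| = 4; needs |A ∩ B| ≤ 3 — false.
(c) coastal: |A| = 6, |A ∩ B| = 2; needs |A ∩ B| = 2 — true.
(d) inland: |A| = 9, |A ∩ B| = 0; needs A ∩ B ≠ ∅ (|A ∩ B| ≥ 1) — false.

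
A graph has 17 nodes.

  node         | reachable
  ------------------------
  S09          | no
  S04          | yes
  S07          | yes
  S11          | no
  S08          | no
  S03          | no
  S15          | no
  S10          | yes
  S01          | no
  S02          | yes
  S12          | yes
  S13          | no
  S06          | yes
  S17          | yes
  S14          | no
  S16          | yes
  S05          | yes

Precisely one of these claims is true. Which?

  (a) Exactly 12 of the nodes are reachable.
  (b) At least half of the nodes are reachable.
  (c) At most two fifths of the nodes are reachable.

(b)

|A| = 17, |A ∩ B| = 9, |A ∖ B| = 8.
(a) requires |A ∩ B| = 12: false.
(b) requires |A ∩ B| ≥ |A ∖ B|: true.
(c) requires |A ∩ B| / |A| ≤ 2/5: false.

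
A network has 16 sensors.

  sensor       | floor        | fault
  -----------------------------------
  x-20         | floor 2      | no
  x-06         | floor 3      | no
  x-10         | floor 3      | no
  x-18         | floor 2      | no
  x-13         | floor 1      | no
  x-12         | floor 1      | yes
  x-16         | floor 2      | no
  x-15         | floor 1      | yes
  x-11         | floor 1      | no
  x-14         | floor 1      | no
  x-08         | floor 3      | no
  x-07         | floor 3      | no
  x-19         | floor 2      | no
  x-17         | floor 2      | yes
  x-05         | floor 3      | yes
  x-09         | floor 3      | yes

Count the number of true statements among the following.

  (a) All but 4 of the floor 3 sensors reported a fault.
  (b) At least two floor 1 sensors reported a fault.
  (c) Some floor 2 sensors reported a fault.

3

(a) floor 3: |A| = 6, |A ∩ B| = 2; needs |A ∖ B| = 4 — true.
(b) floor 1: |A| = 5, |A ∩ B| = 2; needs |A ∩ B| ≥ 2 — true.
(c) floor 2: |A| = 5, |A ∩ B| = 1; needs A ∩ B ≠ ∅ (|A ∩ B| ≥ 1) — true.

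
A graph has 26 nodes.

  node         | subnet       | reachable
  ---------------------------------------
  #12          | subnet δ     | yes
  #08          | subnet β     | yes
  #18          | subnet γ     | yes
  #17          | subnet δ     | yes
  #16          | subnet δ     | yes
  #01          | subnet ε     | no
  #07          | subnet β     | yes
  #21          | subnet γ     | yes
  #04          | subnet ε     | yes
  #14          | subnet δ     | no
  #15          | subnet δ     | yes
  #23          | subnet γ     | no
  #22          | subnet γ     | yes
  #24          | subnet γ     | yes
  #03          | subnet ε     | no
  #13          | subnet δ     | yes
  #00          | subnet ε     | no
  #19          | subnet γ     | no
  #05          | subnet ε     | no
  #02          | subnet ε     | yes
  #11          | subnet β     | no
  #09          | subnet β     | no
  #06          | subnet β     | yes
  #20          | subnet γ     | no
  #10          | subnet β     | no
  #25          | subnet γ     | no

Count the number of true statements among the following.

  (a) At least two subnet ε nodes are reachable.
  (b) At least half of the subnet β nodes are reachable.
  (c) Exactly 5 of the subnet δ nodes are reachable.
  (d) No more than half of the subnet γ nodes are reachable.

(a) subnet ε: |A| = 6, |A ∩ B| = 2; needs |A ∩ B| ≥ 2 — true.
(b) subnet β: |A| = 6, |A ∩ B| = 3; needs |A ∩ B| ≥ |A ∖ B| — true.
(c) subnet δ: |A| = 6, |A ∩ B| = 5; needs |A ∩ B| = 5 — true.
(d) subnet γ: |A| = 8, |A ∩ B| = 4; needs |A ∩ B| ≤ |A ∖ B| — true.

4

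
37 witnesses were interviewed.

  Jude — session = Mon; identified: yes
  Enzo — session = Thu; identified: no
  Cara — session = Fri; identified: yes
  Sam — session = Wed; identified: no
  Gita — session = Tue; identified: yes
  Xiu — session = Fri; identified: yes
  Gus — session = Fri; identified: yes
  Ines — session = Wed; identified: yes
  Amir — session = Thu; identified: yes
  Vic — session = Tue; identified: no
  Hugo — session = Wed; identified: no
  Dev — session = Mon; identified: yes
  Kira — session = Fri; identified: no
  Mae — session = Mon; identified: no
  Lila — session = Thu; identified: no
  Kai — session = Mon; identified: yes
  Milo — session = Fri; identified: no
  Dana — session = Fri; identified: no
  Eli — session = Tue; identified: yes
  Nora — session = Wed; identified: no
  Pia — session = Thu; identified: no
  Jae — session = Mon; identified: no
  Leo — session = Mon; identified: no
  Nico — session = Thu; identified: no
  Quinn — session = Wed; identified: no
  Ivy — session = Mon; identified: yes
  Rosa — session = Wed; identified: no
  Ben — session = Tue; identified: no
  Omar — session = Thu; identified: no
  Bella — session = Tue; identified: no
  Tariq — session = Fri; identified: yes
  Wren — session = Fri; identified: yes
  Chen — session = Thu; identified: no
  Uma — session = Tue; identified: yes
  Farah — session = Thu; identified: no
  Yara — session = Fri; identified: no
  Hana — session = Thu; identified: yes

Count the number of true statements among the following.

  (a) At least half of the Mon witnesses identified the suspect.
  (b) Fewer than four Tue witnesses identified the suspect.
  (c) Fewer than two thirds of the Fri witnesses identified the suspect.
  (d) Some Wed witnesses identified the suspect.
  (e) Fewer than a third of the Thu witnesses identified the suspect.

(a) Mon: |A| = 7, |A ∩ B| = 4; needs |A ∩ B| ≥ |A ∖ B| — true.
(b) Tue: |A| = 6, |A ∩ B| = 3; needs |A ∩ B| < 4 — true.
(c) Fri: |A| = 9, |A ∩ B| = 5; needs |A ∩ B| / |A| < 2/3 — true.
(d) Wed: |A| = 6, |A ∩ B| = 1; needs A ∩ B ≠ ∅ (|A ∩ B| ≥ 1) — true.
(e) Thu: |A| = 9, |A ∩ B| = 2; needs |A ∩ B| / |A| < 1/3 — true.

5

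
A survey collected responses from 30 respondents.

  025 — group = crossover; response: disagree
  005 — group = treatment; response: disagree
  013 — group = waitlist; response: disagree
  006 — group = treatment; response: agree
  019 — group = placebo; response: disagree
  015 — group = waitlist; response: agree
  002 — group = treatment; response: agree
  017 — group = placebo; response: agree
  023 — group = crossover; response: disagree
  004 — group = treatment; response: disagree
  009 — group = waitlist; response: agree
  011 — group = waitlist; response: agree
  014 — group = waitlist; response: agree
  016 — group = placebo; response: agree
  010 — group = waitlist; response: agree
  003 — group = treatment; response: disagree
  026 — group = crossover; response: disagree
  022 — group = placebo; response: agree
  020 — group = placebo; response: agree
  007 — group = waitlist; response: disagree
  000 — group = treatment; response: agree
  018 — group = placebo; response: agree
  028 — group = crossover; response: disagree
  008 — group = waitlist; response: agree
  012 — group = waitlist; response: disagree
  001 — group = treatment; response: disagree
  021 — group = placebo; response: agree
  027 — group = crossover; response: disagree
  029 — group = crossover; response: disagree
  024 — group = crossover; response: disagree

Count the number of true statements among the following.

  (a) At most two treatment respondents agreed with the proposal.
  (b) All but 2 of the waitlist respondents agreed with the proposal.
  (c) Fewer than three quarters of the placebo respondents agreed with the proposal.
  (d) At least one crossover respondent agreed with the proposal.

(a) treatment: |A| = 7, |A ∩ B| = 3; needs |A ∩ B| ≤ 2 — false.
(b) waitlist: |A| = 9, |A ∩ B| = 6; needs |A ∖ B| = 2 — false.
(c) placebo: |A| = 7, |A ∩ B| = 6; needs |A ∩ B| / |A| < 3/4 — false.
(d) crossover: |A| = 7, |A ∩ B| = 0; needs A ∩ B ≠ ∅ (|A ∩ B| ≥ 1) — false.

0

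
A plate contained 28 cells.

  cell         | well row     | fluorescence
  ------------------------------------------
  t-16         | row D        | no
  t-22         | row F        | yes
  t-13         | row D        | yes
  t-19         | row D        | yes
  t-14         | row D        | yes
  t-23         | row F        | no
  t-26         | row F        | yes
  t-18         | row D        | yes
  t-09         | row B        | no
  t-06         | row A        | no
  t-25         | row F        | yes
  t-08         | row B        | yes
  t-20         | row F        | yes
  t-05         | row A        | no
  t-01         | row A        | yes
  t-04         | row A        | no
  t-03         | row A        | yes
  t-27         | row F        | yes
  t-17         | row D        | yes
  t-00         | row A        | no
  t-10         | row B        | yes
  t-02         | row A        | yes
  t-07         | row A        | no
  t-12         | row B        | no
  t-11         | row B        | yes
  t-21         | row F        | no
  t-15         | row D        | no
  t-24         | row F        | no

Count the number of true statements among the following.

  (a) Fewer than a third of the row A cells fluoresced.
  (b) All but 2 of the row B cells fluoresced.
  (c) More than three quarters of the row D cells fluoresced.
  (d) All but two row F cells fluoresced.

1

(a) row A: |A| = 8, |A ∩ B| = 3; needs |A ∩ B| / |A| < 1/3 — false.
(b) row B: |A| = 5, |A ∩ B| = 3; needs |A ∖ B| = 2 — true.
(c) row D: |A| = 7, |A ∩ B| = 5; needs |A ∩ B| / |A| > 3/4 — false.
(d) row F: |A| = 8, |A ∩ B| = 5; needs |A ∖ B| = 2 — false.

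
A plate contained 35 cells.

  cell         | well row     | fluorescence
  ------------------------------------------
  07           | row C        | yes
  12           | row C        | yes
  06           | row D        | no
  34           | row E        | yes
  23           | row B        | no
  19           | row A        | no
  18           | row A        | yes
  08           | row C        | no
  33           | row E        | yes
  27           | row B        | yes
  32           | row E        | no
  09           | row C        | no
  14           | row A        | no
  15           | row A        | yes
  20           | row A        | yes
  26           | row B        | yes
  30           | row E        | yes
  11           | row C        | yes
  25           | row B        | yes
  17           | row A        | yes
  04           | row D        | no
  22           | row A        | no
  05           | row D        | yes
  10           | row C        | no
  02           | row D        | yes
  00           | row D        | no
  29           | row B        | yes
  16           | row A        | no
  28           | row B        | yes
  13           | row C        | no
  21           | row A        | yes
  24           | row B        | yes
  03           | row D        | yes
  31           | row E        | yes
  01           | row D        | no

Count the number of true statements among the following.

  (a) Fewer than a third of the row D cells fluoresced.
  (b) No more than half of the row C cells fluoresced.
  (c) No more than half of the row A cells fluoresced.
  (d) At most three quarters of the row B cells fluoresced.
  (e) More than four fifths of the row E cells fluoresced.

1

(a) row D: |A| = 7, |A ∩ B| = 3; needs |A ∩ B| / |A| < 1/3 — false.
(b) row C: |A| = 7, |A ∩ B| = 3; needs |A ∩ B| ≤ |A ∖ B| — true.
(c) row A: |A| = 9, |A ∩ B| = 5; needs |A ∩ B| ≤ |A ∖ B| — false.
(d) row B: |A| = 7, |A ∩ B| = 6; needs |A ∩ B| / |A| ≤ 3/4 — false.
(e) row E: |A| = 5, |A ∩ B| = 4; needs |A ∩ B| / |A| > 4/5 — false.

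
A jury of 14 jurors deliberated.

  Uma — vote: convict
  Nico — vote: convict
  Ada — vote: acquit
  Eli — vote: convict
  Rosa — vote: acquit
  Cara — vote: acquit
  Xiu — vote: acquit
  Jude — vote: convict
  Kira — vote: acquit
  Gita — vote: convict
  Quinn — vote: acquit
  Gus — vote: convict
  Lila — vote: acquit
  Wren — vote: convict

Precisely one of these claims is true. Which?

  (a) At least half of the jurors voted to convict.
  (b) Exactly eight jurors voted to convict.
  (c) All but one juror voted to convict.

(a)

|A| = 14, |A ∩ B| = 7, |A ∖ B| = 7.
(a) requires |A ∩ B| ≥ |A ∖ B|: true.
(b) requires |A ∩ B| = 8: false.
(c) requires |A ∖ B| = 1: false.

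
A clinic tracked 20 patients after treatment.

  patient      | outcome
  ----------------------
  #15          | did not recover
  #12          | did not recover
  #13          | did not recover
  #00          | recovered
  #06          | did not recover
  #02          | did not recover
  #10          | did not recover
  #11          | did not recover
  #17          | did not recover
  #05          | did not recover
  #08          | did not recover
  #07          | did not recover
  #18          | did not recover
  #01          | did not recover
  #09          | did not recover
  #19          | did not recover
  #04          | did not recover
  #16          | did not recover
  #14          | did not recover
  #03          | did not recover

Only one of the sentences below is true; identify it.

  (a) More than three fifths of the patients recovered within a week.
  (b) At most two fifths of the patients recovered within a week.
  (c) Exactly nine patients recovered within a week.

(b)

|A| = 20, |A ∩ B| = 1, |A ∖ B| = 19.
(a) requires |A ∩ B| / |A| > 3/5: false.
(b) requires |A ∩ B| / |A| ≤ 2/5: true.
(c) requires |A ∩ B| = 9: false.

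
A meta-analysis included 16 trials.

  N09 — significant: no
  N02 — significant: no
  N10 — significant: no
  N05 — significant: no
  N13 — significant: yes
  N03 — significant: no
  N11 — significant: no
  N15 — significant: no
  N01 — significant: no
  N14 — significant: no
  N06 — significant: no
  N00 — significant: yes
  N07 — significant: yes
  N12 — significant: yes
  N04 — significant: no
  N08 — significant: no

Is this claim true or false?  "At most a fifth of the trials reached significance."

'At most a fifth of the trials reached significance' holds iff |A ∩ B| / |A| ≤ 1/5.
|A| = 16, |A ∩ B| = 4, |A ∖ B| = 12.
|A ∩ B|/|A| = 4/16, so the statement is false.

False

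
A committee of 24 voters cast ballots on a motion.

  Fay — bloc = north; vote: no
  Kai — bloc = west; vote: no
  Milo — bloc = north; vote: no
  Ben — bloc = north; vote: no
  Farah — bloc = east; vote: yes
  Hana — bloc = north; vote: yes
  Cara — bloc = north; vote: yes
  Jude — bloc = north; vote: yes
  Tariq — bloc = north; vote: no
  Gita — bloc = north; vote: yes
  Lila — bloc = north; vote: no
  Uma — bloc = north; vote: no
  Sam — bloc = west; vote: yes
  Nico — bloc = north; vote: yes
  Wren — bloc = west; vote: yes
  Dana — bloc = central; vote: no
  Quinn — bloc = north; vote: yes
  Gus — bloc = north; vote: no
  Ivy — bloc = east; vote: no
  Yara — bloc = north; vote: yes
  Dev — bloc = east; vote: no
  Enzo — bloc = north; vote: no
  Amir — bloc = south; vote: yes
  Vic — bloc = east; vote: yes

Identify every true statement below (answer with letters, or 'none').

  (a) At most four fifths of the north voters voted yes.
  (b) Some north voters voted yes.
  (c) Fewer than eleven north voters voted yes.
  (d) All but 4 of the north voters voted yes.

(a), (b), (c)

|A| = 15, |A ∩ B| = 7, |A ∖ B| = 8.
(a) |A ∩ B| / |A| ≤ 4/5: holds.
(b) A ∩ B ≠ ∅ (|A ∩ B| ≥ 1): holds.
(c) |A ∩ B| < 11: holds.
(d) |A ∖ B| = 4: fails.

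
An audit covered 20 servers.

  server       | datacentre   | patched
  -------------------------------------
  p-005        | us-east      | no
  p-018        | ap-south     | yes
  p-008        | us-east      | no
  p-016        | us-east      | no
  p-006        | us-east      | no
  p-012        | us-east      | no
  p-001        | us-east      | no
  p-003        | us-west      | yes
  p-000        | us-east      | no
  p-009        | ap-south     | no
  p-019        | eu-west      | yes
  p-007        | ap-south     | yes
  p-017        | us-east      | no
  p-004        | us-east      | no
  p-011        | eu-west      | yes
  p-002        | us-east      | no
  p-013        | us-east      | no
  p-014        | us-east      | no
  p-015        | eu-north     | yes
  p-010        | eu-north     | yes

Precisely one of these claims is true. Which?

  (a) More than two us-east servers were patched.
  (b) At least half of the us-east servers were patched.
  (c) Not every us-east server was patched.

(c)

|A| = 12, |A ∩ B| = 0, |A ∖ B| = 12.
(a) requires |A ∩ B| > 2: false.
(b) requires |A ∩ B| ≥ |A ∖ B|: false.
(c) requires A ⊄ B (|A ∖ B| ≥ 1): true.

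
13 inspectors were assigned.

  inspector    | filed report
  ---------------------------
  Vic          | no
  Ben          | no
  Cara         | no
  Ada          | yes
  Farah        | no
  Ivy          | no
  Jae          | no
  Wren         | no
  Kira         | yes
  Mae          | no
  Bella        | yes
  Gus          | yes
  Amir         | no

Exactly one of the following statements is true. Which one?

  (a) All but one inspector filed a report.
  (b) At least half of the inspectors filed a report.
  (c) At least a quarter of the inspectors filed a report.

(c)

|A| = 13, |A ∩ B| = 4, |A ∖ B| = 9.
(a) requires |A ∖ B| = 1: false.
(b) requires |A ∩ B| ≥ |A ∖ B|: false.
(c) requires |A ∩ B| / |A| ≥ 1/4: true.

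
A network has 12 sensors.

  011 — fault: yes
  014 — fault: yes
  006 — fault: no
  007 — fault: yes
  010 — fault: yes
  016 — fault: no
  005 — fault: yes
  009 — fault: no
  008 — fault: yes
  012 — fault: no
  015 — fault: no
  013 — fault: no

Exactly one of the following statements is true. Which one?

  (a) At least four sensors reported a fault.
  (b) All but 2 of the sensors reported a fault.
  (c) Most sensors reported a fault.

|A| = 12, |A ∩ B| = 6, |A ∖ B| = 6.
(a) requires |A ∩ B| ≥ 4: true.
(b) requires |A ∖ B| = 2: false.
(c) requires |A ∩ B| > |A ∖ B|: false.

(a)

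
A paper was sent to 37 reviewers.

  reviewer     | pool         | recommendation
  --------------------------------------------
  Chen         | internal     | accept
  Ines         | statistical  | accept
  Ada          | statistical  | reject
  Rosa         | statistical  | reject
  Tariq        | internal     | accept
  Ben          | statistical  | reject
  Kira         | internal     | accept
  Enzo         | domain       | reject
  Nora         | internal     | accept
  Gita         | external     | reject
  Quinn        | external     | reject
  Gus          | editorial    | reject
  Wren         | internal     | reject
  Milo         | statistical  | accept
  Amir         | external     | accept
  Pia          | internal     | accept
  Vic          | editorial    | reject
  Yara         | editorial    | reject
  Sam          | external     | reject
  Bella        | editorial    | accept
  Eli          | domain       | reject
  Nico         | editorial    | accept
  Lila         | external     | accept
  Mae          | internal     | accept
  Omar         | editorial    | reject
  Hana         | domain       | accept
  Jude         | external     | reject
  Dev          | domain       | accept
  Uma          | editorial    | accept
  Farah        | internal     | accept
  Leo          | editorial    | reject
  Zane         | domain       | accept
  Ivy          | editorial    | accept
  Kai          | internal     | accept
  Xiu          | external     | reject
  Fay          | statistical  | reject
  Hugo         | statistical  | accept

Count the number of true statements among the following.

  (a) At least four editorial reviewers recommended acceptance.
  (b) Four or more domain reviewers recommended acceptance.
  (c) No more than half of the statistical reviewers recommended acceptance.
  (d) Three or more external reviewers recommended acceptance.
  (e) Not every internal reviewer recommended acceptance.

(a) editorial: |A| = 9, |A ∩ B| = 4; needs |A ∩ B| ≥ 4 — true.
(b) domain: |A| = 5, |A ∩ B| = 3; needs |A ∩ B| ≥ 4 — false.
(c) statistical: |A| = 7, |A ∩ B| = 3; needs |A ∩ B| ≤ |A ∖ B| — true.
(d) external: |A| = 7, |A ∩ B| = 2; needs |A ∩ B| ≥ 3 — false.
(e) internal: |A| = 9, |A ∩ B| = 8; needs A ⊄ B (|A ∖ B| ≥ 1) — true.

3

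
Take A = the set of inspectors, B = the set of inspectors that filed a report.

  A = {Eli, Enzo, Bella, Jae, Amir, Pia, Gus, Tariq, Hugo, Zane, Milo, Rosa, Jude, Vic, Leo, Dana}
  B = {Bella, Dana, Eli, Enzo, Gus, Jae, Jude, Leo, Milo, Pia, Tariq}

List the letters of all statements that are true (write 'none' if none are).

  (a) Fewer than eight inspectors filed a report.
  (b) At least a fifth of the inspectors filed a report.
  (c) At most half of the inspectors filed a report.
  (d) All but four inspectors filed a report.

|A| = 16, |A ∩ B| = 11, |A ∖ B| = 5.
(a) |A ∩ B| < 8: fails.
(b) |A ∩ B| / |A| ≥ 1/5: holds.
(c) |A ∩ B| ≤ |A ∖ B|: fails.
(d) |A ∖ B| = 4: fails.

(b)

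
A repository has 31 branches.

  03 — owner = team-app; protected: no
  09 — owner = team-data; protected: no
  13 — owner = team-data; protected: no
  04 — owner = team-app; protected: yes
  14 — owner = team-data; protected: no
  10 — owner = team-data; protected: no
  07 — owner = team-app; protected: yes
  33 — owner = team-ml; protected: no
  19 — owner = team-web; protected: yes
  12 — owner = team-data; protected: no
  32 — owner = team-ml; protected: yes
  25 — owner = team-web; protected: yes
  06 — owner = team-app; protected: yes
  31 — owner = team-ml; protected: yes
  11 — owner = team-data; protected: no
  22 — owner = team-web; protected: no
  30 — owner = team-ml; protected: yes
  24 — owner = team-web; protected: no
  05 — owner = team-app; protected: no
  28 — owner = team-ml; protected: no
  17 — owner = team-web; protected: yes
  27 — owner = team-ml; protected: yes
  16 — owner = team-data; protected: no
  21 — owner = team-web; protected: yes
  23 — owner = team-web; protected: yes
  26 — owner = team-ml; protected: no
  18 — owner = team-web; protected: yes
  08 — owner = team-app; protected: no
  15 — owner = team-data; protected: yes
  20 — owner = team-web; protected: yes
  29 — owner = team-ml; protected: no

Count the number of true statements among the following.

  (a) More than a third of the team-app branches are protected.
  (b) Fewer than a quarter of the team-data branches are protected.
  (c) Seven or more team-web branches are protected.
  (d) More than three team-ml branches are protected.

(a) team-app: |A| = 6, |A ∩ B| = 3; needs |A ∩ B| / |A| > 1/3 — true.
(b) team-data: |A| = 8, |A ∩ B| = 1; needs |A ∩ B| / |A| < 1/4 — true.
(c) team-web: |A| = 9, |A ∩ B| = 7; needs |A ∩ B| ≥ 7 — true.
(d) team-ml: |A| = 8, |A ∩ B| = 4; needs |A ∩ B| > 3 — true.

4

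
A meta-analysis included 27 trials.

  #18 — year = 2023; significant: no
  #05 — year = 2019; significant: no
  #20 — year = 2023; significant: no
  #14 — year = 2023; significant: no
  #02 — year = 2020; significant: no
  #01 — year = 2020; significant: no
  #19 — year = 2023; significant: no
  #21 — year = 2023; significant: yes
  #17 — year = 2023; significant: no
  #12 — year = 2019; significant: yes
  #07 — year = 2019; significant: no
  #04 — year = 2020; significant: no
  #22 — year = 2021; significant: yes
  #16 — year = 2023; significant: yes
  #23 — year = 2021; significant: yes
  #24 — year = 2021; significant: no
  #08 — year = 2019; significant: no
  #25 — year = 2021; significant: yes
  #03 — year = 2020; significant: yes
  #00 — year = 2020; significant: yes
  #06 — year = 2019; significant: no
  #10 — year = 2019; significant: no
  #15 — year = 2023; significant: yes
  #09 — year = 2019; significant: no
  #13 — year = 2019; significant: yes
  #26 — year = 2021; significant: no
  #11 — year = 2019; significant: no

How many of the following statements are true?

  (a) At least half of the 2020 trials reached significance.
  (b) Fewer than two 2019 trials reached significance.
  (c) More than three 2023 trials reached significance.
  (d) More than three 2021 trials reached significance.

0

(a) 2020: |A| = 5, |A ∩ B| = 2; needs |A ∩ B| ≥ |A ∖ B| — false.
(b) 2019: |A| = 9, |A ∩ B| = 2; needs |A ∩ B| < 2 — false.
(c) 2023: |A| = 8, |A ∩ B| = 3; needs |A ∩ B| > 3 — false.
(d) 2021: |A| = 5, |A ∩ B| = 3; needs |A ∩ B| > 3 — false.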